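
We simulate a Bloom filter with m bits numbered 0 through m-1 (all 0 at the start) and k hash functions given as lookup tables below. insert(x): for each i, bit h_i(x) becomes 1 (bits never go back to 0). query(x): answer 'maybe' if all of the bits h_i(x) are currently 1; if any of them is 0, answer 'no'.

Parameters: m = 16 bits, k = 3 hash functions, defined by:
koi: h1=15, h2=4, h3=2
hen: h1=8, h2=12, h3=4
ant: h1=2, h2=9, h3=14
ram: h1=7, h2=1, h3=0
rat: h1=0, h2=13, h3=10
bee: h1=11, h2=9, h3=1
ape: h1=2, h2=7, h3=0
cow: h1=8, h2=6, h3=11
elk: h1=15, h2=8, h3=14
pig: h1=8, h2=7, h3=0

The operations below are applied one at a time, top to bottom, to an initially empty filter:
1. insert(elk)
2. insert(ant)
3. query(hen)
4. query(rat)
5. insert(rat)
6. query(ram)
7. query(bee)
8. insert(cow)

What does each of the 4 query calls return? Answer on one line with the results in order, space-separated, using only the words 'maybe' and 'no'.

Answer: no no no no

Derivation:
Start: bits=0000000000000000
Op 1: insert elk -> sets bits 8 14 15 -> bits=0000000010000011
Op 2: insert ant -> sets bits 2 9 14 -> bits=0010000011000011
Op 3: query hen -> checks bit4=0, bit8=1, bit12=0 (has a 0) -> no
Op 4: query rat -> checks bit0=0, bit10=0, bit13=0 (has a 0) -> no
Op 5: insert rat -> sets bits 0 10 13 -> bits=1010000011100111
Op 6: query ram -> checks bit0=1, bit1=0, bit7=0 (has a 0) -> no
Op 7: query bee -> checks bit1=0, bit9=1, bit11=0 (has a 0) -> no
Op 8: insert cow -> sets bits 6 8 11 -> bits=1010001011110111
Query results in order: no no no no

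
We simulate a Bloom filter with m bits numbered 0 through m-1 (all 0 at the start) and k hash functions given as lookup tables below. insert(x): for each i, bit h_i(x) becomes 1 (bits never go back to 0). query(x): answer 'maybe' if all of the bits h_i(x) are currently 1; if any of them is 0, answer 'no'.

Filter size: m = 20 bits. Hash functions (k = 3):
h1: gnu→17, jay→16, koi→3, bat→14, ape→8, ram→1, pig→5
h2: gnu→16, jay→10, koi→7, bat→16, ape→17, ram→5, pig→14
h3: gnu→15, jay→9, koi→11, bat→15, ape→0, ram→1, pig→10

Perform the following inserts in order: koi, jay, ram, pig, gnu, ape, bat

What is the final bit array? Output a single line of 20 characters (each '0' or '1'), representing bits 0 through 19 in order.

Start: bits=00000000000000000000
After insert 'koi': sets bits 3 7 11 -> bits=00010001000100000000
After insert 'jay': sets bits 9 10 16 -> bits=00010001011100001000
After insert 'ram': sets bits 1 5 -> bits=01010101011100001000
After insert 'pig': sets bits 5 10 14 -> bits=01010101011100101000
After insert 'gnu': sets bits 15 16 17 -> bits=01010101011100111100
After insert 'ape': sets bits 0 8 17 -> bits=11010101111100111100
After insert 'bat': sets bits 14 15 16 -> bits=11010101111100111100

Answer: 11010101111100111100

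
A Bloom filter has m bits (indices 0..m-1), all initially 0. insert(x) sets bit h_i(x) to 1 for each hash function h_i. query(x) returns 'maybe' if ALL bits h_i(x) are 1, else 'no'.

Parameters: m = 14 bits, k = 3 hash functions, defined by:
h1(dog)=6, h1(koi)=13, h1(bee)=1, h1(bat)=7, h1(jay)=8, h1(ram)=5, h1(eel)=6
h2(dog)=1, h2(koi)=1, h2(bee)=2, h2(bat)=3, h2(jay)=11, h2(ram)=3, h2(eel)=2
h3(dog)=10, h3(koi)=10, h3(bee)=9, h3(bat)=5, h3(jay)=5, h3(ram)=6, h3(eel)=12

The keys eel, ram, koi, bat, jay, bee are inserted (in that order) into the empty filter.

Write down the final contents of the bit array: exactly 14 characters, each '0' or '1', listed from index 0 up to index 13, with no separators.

Answer: 01110111111111

Derivation:
Start: bits=00000000000000
After insert 'eel': sets bits 2 6 12 -> bits=00100010000010
After insert 'ram': sets bits 3 5 6 -> bits=00110110000010
After insert 'koi': sets bits 1 10 13 -> bits=01110110001011
After insert 'bat': sets bits 3 5 7 -> bits=01110111001011
After insert 'jay': sets bits 5 8 11 -> bits=01110111101111
After insert 'bee': sets bits 1 2 9 -> bits=01110111111111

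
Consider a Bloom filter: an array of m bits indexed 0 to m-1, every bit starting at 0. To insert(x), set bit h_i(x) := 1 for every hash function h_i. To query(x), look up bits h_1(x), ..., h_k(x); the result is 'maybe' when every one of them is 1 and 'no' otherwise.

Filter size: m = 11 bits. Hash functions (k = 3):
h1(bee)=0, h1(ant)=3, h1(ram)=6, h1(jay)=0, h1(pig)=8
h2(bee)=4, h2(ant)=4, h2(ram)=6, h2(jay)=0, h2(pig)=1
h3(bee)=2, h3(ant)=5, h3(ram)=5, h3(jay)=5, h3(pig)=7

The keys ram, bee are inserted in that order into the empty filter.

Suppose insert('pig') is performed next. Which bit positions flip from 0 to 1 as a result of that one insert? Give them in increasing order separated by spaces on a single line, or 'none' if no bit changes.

Start: bits=00000000000
After insert 'ram': sets bits 5 6 -> bits=00000110000
After insert 'bee': sets bits 0 2 4 -> bits=10101110000
insert 'pig' would touch bits 1 7 8; currently bit1=0, bit7=0, bit8=0
Bits that are 0 among those (would change 0->1): 1 7 8

Answer: 1 7 8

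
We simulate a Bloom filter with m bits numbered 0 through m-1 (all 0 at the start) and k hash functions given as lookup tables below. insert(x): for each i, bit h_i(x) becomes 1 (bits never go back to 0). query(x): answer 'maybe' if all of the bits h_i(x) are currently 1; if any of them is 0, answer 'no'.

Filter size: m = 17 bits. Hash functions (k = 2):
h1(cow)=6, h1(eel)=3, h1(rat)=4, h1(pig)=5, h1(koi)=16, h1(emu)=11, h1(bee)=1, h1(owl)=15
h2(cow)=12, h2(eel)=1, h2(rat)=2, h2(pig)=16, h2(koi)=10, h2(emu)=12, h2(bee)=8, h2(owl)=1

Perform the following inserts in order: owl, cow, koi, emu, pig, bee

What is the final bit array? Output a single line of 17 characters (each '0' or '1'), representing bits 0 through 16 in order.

Answer: 01000110101110011

Derivation:
Start: bits=00000000000000000
After insert 'owl': sets bits 1 15 -> bits=01000000000000010
After insert 'cow': sets bits 6 12 -> bits=01000010000010010
After insert 'koi': sets bits 10 16 -> bits=01000010001010011
After insert 'emu': sets bits 11 12 -> bits=01000010001110011
After insert 'pig': sets bits 5 16 -> bits=01000110001110011
After insert 'bee': sets bits 1 8 -> bits=01000110101110011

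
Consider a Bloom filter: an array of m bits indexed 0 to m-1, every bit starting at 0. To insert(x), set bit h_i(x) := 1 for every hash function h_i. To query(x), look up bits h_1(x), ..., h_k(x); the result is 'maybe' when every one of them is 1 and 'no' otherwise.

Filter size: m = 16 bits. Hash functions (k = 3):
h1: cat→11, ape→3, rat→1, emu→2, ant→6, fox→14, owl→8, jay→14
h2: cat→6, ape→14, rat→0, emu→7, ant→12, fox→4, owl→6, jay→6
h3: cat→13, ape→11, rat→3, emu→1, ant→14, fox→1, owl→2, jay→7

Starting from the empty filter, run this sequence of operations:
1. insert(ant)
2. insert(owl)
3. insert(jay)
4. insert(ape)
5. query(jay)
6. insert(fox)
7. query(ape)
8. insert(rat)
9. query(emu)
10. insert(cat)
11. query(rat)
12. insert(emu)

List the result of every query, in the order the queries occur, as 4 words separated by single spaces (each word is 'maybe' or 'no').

Start: bits=0000000000000000
Op 1: insert ant -> sets bits 6 12 14 -> bits=0000001000001010
Op 2: insert owl -> sets bits 2 6 8 -> bits=0010001010001010
Op 3: insert jay -> sets bits 6 7 14 -> bits=0010001110001010
Op 4: insert ape -> sets bits 3 11 14 -> bits=0011001110011010
Op 5: query jay -> checks bit6=1, bit7=1, bit14=1 (all 1) -> maybe
Op 6: insert fox -> sets bits 1 4 14 -> bits=0111101110011010
Op 7: query ape -> checks bit3=1, bit11=1, bit14=1 (all 1) -> maybe
Op 8: insert rat -> sets bits 0 1 3 -> bits=1111101110011010
Op 9: query emu -> checks bit1=1, bit2=1, bit7=1 (all 1) -> maybe
Op 10: insert cat -> sets bits 6 11 13 -> bits=1111101110011110
Op 11: query rat -> checks bit0=1, bit1=1, bit3=1 (all 1) -> maybe
Op 12: insert emu -> sets bits 1 2 7 -> bits=1111101110011110
Query results in order: maybe maybe maybe maybe

Answer: maybe maybe maybe maybe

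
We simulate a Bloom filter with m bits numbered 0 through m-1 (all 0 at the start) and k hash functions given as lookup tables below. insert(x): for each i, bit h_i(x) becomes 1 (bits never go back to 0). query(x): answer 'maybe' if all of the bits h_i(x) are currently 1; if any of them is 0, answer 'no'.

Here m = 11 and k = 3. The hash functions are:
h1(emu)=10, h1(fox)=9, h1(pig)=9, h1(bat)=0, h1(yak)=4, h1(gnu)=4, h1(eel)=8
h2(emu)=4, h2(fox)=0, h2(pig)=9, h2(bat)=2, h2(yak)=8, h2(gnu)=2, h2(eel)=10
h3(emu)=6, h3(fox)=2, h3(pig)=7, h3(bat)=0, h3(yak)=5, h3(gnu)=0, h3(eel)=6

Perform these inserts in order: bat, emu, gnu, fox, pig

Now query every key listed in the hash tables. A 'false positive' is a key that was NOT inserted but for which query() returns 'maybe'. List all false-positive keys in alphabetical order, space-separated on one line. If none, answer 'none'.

Answer: none

Derivation:
Start: bits=00000000000
After insert 'bat': sets bits 0 2 -> bits=10100000000
After insert 'emu': sets bits 4 6 10 -> bits=10101010001
After insert 'gnu': sets bits 0 2 4 -> bits=10101010001
After insert 'fox': sets bits 0 2 9 -> bits=10101010011
After insert 'pig': sets bits 7 9 -> bits=10101011011
Not inserted: eel yak — query each against bits=10101011011:
query eel: checks bit6=1, bit8=0, bit10=1 (has a 0) -> no => not a false positive
query yak: checks bit4=1, bit5=0, bit8=0 (has a 0) -> no => not a false positive
False positives (alphabetical): none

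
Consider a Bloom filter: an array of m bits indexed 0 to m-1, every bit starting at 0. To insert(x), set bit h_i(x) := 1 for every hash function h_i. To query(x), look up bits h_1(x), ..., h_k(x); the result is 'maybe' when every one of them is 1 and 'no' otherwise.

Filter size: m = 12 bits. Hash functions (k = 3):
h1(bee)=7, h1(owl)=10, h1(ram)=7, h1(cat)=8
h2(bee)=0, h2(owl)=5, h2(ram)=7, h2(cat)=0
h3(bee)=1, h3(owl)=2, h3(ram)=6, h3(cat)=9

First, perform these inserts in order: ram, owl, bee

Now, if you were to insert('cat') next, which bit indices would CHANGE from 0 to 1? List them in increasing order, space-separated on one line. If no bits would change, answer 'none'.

Answer: 8 9

Derivation:
Start: bits=000000000000
After insert 'ram': sets bits 6 7 -> bits=000000110000
After insert 'owl': sets bits 2 5 10 -> bits=001001110010
After insert 'bee': sets bits 0 1 7 -> bits=111001110010
insert 'cat' would touch bits 0 8 9; currently bit0=1, bit8=0, bit9=0
Bits that are 0 among those (would change 0->1): 8 9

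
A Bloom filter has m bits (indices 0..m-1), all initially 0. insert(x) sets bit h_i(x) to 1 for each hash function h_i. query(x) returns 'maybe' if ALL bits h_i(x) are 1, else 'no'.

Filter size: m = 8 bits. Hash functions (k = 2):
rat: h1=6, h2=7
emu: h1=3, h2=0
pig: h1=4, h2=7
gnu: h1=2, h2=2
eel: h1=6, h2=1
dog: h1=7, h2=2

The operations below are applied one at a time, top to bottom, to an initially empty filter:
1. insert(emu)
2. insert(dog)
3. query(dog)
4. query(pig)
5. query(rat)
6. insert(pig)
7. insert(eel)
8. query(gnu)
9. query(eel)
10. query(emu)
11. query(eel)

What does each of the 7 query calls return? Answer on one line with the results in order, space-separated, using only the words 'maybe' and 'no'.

Start: bits=00000000
Op 1: insert emu -> sets bits 0 3 -> bits=10010000
Op 2: insert dog -> sets bits 2 7 -> bits=10110001
Op 3: query dog -> checks bit2=1, bit7=1 (all 1) -> maybe
Op 4: query pig -> checks bit4=0, bit7=1 (has a 0) -> no
Op 5: query rat -> checks bit6=0, bit7=1 (has a 0) -> no
Op 6: insert pig -> sets bits 4 7 -> bits=10111001
Op 7: insert eel -> sets bits 1 6 -> bits=11111011
Op 8: query gnu -> checks bit2=1 (all 1) -> maybe
Op 9: query eel -> checks bit1=1, bit6=1 (all 1) -> maybe
Op 10: query emu -> checks bit0=1, bit3=1 (all 1) -> maybe
Op 11: query eel -> checks bit1=1, bit6=1 (all 1) -> maybe
Query results in order: maybe no no maybe maybe maybe maybe

Answer: maybe no no maybe maybe maybe maybe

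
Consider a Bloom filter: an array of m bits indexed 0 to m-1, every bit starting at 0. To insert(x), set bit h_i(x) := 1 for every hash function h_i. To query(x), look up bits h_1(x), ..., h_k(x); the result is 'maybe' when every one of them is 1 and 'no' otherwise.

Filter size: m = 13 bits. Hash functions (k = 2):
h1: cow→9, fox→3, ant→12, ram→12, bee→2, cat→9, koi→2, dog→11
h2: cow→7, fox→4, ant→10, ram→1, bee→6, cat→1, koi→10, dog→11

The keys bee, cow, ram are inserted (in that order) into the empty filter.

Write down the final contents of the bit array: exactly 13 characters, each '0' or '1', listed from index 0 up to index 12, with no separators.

Start: bits=0000000000000
After insert 'bee': sets bits 2 6 -> bits=0010001000000
After insert 'cow': sets bits 7 9 -> bits=0010001101000
After insert 'ram': sets bits 1 12 -> bits=0110001101001

Answer: 0110001101001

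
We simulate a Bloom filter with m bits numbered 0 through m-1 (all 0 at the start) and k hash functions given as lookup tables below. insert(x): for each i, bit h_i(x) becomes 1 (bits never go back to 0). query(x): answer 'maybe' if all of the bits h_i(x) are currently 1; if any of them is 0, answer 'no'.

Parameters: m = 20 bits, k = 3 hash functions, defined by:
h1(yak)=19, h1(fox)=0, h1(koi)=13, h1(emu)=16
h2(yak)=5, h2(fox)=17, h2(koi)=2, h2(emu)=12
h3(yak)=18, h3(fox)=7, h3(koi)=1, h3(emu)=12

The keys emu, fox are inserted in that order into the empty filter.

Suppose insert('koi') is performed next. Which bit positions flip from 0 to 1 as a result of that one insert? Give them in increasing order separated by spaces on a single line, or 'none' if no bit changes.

Start: bits=00000000000000000000
After insert 'emu': sets bits 12 16 -> bits=00000000000010001000
After insert 'fox': sets bits 0 7 17 -> bits=10000001000010001100
insert 'koi' would touch bits 1 2 13; currently bit1=0, bit2=0, bit13=0
Bits that are 0 among those (would change 0->1): 1 2 13

Answer: 1 2 13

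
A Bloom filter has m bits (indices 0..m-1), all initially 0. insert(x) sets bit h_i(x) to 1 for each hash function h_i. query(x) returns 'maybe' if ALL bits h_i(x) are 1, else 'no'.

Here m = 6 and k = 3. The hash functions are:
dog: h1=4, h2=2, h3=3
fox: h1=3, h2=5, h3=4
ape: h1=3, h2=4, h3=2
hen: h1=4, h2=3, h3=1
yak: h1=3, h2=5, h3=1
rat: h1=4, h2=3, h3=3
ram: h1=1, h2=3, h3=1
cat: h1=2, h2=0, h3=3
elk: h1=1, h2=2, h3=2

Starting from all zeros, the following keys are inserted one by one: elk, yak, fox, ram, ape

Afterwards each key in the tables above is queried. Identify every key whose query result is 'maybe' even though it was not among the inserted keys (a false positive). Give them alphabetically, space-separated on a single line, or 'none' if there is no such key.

Answer: dog hen rat

Derivation:
Start: bits=000000
After insert 'elk': sets bits 1 2 -> bits=011000
After insert 'yak': sets bits 1 3 5 -> bits=011101
After insert 'fox': sets bits 3 4 5 -> bits=011111
After insert 'ram': sets bits 1 3 -> bits=011111
After insert 'ape': sets bits 2 3 4 -> bits=011111
Not inserted: cat dog hen rat — query each against bits=011111:
query cat: checks bit0=0, bit2=1, bit3=1 (has a 0) -> no => not a false positive
query dog: checks bit2=1, bit3=1, bit4=1 (all 1) -> maybe => FALSE POSITIVE
query hen: checks bit1=1, bit3=1, bit4=1 (all 1) -> maybe => FALSE POSITIVE
query rat: checks bit3=1, bit4=1 (all 1) -> maybe => FALSE POSITIVE
False positives (alphabetical): dog hen rat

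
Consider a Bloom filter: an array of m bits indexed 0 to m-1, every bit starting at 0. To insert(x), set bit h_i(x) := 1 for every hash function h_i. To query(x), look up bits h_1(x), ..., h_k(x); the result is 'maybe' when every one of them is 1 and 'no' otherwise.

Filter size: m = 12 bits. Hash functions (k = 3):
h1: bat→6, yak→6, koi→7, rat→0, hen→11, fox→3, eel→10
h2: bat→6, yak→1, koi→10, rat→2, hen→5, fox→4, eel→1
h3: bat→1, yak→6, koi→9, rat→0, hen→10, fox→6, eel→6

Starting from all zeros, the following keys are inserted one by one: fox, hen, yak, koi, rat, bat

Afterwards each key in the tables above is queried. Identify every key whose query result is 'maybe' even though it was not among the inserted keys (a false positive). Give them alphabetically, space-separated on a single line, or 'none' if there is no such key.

Answer: eel

Derivation:
Start: bits=000000000000
After insert 'fox': sets bits 3 4 6 -> bits=000110100000
After insert 'hen': sets bits 5 10 11 -> bits=000111100011
After insert 'yak': sets bits 1 6 -> bits=010111100011
After insert 'koi': sets bits 7 9 10 -> bits=010111110111
After insert 'rat': sets bits 0 2 -> bits=111111110111
After insert 'bat': sets bits 1 6 -> bits=111111110111
Not inserted: eel — query each against bits=111111110111:
query eel: checks bit1=1, bit6=1, bit10=1 (all 1) -> maybe => FALSE POSITIVE
False positives (alphabetical): eel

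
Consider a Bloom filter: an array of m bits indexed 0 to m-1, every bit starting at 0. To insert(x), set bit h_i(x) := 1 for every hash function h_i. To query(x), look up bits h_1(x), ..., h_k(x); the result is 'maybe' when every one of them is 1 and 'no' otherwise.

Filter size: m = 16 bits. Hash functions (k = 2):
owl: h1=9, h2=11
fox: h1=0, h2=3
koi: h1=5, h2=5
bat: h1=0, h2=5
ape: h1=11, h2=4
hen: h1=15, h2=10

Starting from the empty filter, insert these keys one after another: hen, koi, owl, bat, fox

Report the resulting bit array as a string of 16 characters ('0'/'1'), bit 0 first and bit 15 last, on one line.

Start: bits=0000000000000000
After insert 'hen': sets bits 10 15 -> bits=0000000000100001
After insert 'koi': sets bits 5 -> bits=0000010000100001
After insert 'owl': sets bits 9 11 -> bits=0000010001110001
After insert 'bat': sets bits 0 5 -> bits=1000010001110001
After insert 'fox': sets bits 0 3 -> bits=1001010001110001

Answer: 1001010001110001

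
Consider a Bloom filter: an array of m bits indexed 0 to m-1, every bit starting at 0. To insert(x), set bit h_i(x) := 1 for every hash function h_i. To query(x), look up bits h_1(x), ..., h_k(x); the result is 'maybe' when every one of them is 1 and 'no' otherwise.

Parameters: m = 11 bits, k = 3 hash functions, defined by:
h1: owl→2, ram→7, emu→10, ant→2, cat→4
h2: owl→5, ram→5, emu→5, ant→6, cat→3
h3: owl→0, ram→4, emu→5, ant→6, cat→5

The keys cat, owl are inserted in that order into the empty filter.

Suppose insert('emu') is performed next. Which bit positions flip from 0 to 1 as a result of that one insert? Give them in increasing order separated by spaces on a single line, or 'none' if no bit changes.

Answer: 10

Derivation:
Start: bits=00000000000
After insert 'cat': sets bits 3 4 5 -> bits=00011100000
After insert 'owl': sets bits 0 2 5 -> bits=10111100000
insert 'emu' would touch bits 5 10; currently bit5=1, bit10=0
Bits that are 0 among those (would change 0->1): 10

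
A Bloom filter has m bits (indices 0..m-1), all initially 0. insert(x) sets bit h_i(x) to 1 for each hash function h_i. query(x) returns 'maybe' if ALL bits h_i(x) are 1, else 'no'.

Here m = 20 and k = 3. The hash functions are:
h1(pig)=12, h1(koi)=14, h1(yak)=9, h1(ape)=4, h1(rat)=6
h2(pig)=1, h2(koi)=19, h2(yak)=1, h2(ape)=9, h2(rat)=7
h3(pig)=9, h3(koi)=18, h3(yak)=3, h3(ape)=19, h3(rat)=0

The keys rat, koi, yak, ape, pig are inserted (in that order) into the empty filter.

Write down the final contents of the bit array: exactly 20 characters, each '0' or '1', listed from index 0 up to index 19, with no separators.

Answer: 11011011010010100011

Derivation:
Start: bits=00000000000000000000
After insert 'rat': sets bits 0 6 7 -> bits=10000011000000000000
After insert 'koi': sets bits 14 18 19 -> bits=10000011000000100011
After insert 'yak': sets bits 1 3 9 -> bits=11010011010000100011
After insert 'ape': sets bits 4 9 19 -> bits=11011011010000100011
After insert 'pig': sets bits 1 9 12 -> bits=11011011010010100011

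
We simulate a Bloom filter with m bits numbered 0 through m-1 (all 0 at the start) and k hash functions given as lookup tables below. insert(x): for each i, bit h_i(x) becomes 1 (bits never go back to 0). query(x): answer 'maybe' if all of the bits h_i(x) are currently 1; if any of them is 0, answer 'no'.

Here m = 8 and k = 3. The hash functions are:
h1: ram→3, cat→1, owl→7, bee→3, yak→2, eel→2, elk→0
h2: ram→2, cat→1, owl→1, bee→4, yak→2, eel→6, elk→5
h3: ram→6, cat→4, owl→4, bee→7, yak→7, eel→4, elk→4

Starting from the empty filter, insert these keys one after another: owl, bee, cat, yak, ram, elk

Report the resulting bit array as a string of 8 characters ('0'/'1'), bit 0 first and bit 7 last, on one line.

Start: bits=00000000
After insert 'owl': sets bits 1 4 7 -> bits=01001001
After insert 'bee': sets bits 3 4 7 -> bits=01011001
After insert 'cat': sets bits 1 4 -> bits=01011001
After insert 'yak': sets bits 2 7 -> bits=01111001
After insert 'ram': sets bits 2 3 6 -> bits=01111011
After insert 'elk': sets bits 0 4 5 -> bits=11111111

Answer: 11111111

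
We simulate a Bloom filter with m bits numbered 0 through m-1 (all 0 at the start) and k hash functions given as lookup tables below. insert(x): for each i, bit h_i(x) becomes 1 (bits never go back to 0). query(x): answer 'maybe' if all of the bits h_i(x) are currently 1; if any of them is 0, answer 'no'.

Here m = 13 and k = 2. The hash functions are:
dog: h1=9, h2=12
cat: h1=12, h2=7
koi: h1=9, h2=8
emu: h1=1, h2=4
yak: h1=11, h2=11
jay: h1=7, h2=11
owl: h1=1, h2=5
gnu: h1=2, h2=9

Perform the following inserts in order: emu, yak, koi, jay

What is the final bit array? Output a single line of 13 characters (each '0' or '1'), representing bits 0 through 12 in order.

Start: bits=0000000000000
After insert 'emu': sets bits 1 4 -> bits=0100100000000
After insert 'yak': sets bits 11 -> bits=0100100000010
After insert 'koi': sets bits 8 9 -> bits=0100100011010
After insert 'jay': sets bits 7 11 -> bits=0100100111010

Answer: 0100100111010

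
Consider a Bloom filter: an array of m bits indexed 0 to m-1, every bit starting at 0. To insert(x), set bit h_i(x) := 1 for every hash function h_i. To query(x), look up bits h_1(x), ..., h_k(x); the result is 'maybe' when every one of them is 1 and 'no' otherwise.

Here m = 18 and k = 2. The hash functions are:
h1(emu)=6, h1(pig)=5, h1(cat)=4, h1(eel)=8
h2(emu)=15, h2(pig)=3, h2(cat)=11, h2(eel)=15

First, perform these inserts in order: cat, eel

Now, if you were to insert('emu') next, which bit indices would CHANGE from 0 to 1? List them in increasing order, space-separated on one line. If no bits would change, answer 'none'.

Answer: 6

Derivation:
Start: bits=000000000000000000
After insert 'cat': sets bits 4 11 -> bits=000010000001000000
After insert 'eel': sets bits 8 15 -> bits=000010001001000100
insert 'emu' would touch bits 6 15; currently bit6=0, bit15=1
Bits that are 0 among those (would change 0->1): 6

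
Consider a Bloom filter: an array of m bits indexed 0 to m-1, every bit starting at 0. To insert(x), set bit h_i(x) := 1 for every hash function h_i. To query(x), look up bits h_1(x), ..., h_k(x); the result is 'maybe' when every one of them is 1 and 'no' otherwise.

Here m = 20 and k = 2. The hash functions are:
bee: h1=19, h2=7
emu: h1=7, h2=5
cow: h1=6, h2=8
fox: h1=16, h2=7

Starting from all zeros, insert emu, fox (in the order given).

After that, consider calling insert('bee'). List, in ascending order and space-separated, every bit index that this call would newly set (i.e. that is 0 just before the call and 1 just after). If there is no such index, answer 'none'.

Start: bits=00000000000000000000
After insert 'emu': sets bits 5 7 -> bits=00000101000000000000
After insert 'fox': sets bits 7 16 -> bits=00000101000000001000
insert 'bee' would touch bits 7 19; currently bit7=1, bit19=0
Bits that are 0 among those (would change 0->1): 19

Answer: 19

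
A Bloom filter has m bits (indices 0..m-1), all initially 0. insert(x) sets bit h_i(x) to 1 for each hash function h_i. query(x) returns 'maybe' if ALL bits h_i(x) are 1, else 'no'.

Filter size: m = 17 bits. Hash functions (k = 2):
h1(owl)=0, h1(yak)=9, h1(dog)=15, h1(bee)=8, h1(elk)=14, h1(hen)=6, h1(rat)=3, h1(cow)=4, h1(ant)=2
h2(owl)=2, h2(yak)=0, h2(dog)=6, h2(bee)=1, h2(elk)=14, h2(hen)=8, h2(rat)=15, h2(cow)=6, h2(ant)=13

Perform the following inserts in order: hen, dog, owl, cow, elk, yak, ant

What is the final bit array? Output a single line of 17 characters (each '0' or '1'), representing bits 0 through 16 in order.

Answer: 10101010110001110

Derivation:
Start: bits=00000000000000000
After insert 'hen': sets bits 6 8 -> bits=00000010100000000
After insert 'dog': sets bits 6 15 -> bits=00000010100000010
After insert 'owl': sets bits 0 2 -> bits=10100010100000010
After insert 'cow': sets bits 4 6 -> bits=10101010100000010
After insert 'elk': sets bits 14 -> bits=10101010100000110
After insert 'yak': sets bits 0 9 -> bits=10101010110000110
After insert 'ant': sets bits 2 13 -> bits=10101010110001110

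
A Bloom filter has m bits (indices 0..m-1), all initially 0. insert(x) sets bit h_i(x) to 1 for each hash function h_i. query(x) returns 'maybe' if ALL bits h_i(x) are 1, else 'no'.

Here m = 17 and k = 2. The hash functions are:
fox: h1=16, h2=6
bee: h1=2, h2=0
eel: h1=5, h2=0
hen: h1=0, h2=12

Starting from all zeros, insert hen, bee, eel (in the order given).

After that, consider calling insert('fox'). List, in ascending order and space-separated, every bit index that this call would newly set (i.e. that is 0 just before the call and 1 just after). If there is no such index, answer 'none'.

Answer: 6 16

Derivation:
Start: bits=00000000000000000
After insert 'hen': sets bits 0 12 -> bits=10000000000010000
After insert 'bee': sets bits 0 2 -> bits=10100000000010000
After insert 'eel': sets bits 0 5 -> bits=10100100000010000
insert 'fox' would touch bits 6 16; currently bit6=0, bit16=0
Bits that are 0 among those (would change 0->1): 6 16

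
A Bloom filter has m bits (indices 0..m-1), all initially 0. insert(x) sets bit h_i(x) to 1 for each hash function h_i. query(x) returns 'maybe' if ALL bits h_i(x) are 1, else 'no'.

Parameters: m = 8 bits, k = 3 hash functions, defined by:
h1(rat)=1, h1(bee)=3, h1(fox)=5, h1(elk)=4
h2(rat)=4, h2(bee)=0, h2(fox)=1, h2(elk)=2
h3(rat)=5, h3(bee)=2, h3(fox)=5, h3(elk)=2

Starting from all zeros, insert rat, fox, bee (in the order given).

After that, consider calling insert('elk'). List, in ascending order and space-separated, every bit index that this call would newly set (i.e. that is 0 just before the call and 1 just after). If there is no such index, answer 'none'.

Answer: none

Derivation:
Start: bits=00000000
After insert 'rat': sets bits 1 4 5 -> bits=01001100
After insert 'fox': sets bits 1 5 -> bits=01001100
After insert 'bee': sets bits 0 2 3 -> bits=11111100
insert 'elk' would touch bits 2 4; currently bit2=1, bit4=1
Bits that are 0 among those (would change 0->1): none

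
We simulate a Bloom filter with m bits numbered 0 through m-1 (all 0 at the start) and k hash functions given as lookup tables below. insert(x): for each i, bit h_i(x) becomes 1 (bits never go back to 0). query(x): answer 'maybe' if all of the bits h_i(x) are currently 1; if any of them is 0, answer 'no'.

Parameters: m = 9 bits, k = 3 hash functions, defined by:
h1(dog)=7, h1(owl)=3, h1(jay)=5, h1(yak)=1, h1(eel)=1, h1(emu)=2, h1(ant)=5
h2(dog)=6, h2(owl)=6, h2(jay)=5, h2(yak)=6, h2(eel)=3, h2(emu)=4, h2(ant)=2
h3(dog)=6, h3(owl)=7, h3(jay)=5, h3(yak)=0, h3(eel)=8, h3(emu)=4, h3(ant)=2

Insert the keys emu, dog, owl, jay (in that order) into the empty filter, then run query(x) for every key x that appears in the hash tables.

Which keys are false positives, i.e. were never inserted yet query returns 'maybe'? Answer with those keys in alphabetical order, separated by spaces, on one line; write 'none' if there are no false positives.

Start: bits=000000000
After insert 'emu': sets bits 2 4 -> bits=001010000
After insert 'dog': sets bits 6 7 -> bits=001010110
After insert 'owl': sets bits 3 6 7 -> bits=001110110
After insert 'jay': sets bits 5 -> bits=001111110
Not inserted: ant eel yak — query each against bits=001111110:
query ant: checks bit2=1, bit5=1 (all 1) -> maybe => FALSE POSITIVE
query eel: checks bit1=0, bit3=1, bit8=0 (has a 0) -> no => not a false positive
query yak: checks bit0=0, bit1=0, bit6=1 (has a 0) -> no => not a false positive
False positives (alphabetical): ant

Answer: ant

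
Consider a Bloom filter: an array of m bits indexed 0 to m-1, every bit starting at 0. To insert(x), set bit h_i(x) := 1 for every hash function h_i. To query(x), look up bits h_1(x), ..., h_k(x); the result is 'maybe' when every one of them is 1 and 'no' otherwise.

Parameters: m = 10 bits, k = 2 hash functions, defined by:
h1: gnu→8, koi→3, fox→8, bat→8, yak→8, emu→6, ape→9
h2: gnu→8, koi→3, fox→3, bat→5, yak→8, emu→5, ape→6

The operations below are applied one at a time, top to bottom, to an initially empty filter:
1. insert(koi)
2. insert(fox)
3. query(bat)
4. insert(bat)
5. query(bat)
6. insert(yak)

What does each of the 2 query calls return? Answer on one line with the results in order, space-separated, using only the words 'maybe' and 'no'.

Answer: no maybe

Derivation:
Start: bits=0000000000
Op 1: insert koi -> sets bits 3 -> bits=0001000000
Op 2: insert fox -> sets bits 3 8 -> bits=0001000010
Op 3: query bat -> checks bit5=0, bit8=1 (has a 0) -> no
Op 4: insert bat -> sets bits 5 8 -> bits=0001010010
Op 5: query bat -> checks bit5=1, bit8=1 (all 1) -> maybe
Op 6: insert yak -> sets bits 8 -> bits=0001010010
Query results in order: no maybe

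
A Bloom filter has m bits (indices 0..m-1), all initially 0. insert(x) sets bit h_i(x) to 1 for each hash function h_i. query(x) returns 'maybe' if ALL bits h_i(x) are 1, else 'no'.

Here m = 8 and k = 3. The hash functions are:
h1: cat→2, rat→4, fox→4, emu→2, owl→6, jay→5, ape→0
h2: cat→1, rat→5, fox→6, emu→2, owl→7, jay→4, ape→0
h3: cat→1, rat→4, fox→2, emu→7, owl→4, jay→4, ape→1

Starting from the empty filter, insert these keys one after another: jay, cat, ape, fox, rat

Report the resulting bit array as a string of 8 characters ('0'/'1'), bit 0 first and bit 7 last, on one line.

Answer: 11101110

Derivation:
Start: bits=00000000
After insert 'jay': sets bits 4 5 -> bits=00001100
After insert 'cat': sets bits 1 2 -> bits=01101100
After insert 'ape': sets bits 0 1 -> bits=11101100
After insert 'fox': sets bits 2 4 6 -> bits=11101110
After insert 'rat': sets bits 4 5 -> bits=11101110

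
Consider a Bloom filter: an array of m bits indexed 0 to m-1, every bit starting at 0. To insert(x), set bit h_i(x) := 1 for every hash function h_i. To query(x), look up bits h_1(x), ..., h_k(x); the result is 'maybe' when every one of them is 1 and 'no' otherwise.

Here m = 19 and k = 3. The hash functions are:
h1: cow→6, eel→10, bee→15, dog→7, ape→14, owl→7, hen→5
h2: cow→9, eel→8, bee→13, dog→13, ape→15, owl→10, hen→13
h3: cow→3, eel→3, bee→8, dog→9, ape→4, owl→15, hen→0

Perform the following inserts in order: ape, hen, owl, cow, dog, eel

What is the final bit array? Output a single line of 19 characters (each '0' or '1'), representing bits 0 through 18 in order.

Answer: 1001111111100111000

Derivation:
Start: bits=0000000000000000000
After insert 'ape': sets bits 4 14 15 -> bits=0000100000000011000
After insert 'hen': sets bits 0 5 13 -> bits=1000110000000111000
After insert 'owl': sets bits 7 10 15 -> bits=1000110100100111000
After insert 'cow': sets bits 3 6 9 -> bits=1001111101100111000
After insert 'dog': sets bits 7 9 13 -> bits=1001111101100111000
After insert 'eel': sets bits 3 8 10 -> bits=1001111111100111000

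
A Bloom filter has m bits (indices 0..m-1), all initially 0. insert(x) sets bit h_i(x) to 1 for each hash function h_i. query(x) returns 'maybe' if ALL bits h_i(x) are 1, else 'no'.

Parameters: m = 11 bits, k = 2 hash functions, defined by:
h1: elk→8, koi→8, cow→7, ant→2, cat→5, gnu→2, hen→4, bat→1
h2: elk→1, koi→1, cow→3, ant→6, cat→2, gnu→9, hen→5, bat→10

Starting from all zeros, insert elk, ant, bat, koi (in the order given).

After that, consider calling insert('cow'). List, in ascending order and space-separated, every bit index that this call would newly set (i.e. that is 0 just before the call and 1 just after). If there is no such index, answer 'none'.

Start: bits=00000000000
After insert 'elk': sets bits 1 8 -> bits=01000000100
After insert 'ant': sets bits 2 6 -> bits=01100010100
After insert 'bat': sets bits 1 10 -> bits=01100010101
After insert 'koi': sets bits 1 8 -> bits=01100010101
insert 'cow' would touch bits 3 7; currently bit3=0, bit7=0
Bits that are 0 among those (would change 0->1): 3 7

Answer: 3 7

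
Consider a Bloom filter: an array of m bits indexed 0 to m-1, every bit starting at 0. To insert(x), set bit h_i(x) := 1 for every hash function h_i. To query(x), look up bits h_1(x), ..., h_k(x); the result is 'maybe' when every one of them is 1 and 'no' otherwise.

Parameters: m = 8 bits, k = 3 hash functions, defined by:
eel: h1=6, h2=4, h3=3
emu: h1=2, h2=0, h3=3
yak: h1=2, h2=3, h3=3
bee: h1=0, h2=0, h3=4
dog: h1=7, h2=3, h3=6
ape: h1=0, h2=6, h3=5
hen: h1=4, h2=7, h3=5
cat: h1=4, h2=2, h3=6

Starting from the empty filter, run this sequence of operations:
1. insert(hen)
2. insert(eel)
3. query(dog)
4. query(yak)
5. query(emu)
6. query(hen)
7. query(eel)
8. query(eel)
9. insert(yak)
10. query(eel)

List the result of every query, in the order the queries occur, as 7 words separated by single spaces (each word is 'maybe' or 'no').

Start: bits=00000000
Op 1: insert hen -> sets bits 4 5 7 -> bits=00001101
Op 2: insert eel -> sets bits 3 4 6 -> bits=00011111
Op 3: query dog -> checks bit3=1, bit6=1, bit7=1 (all 1) -> maybe
Op 4: query yak -> checks bit2=0, bit3=1 (has a 0) -> no
Op 5: query emu -> checks bit0=0, bit2=0, bit3=1 (has a 0) -> no
Op 6: query hen -> checks bit4=1, bit5=1, bit7=1 (all 1) -> maybe
Op 7: query eel -> checks bit3=1, bit4=1, bit6=1 (all 1) -> maybe
Op 8: query eel -> checks bit3=1, bit4=1, bit6=1 (all 1) -> maybe
Op 9: insert yak -> sets bits 2 3 -> bits=00111111
Op 10: query eel -> checks bit3=1, bit4=1, bit6=1 (all 1) -> maybe
Query results in order: maybe no no maybe maybe maybe maybe

Answer: maybe no no maybe maybe maybe maybe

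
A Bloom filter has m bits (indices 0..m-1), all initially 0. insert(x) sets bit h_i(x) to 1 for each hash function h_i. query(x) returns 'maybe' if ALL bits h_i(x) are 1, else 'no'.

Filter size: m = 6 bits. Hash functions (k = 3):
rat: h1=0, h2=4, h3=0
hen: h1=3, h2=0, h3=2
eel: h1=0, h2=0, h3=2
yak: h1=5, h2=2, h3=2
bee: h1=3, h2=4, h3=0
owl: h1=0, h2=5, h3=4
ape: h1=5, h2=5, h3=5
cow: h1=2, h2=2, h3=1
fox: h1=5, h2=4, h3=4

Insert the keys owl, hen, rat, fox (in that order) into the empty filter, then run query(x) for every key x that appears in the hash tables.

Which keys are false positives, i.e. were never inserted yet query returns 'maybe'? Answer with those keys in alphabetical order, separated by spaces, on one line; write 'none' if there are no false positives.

Answer: ape bee eel yak

Derivation:
Start: bits=000000
After insert 'owl': sets bits 0 4 5 -> bits=100011
After insert 'hen': sets bits 0 2 3 -> bits=101111
After insert 'rat': sets bits 0 4 -> bits=101111
After insert 'fox': sets bits 4 5 -> bits=101111
Not inserted: ape bee cow eel yak — query each against bits=101111:
query ape: checks bit5=1 (all 1) -> maybe => FALSE POSITIVE
query bee: checks bit0=1, bit3=1, bit4=1 (all 1) -> maybe => FALSE POSITIVE
query cow: checks bit1=0, bit2=1 (has a 0) -> no => not a false positive
query eel: checks bit0=1, bit2=1 (all 1) -> maybe => FALSE POSITIVE
query yak: checks bit2=1, bit5=1 (all 1) -> maybe => FALSE POSITIVE
False positives (alphabetical): ape bee eel yak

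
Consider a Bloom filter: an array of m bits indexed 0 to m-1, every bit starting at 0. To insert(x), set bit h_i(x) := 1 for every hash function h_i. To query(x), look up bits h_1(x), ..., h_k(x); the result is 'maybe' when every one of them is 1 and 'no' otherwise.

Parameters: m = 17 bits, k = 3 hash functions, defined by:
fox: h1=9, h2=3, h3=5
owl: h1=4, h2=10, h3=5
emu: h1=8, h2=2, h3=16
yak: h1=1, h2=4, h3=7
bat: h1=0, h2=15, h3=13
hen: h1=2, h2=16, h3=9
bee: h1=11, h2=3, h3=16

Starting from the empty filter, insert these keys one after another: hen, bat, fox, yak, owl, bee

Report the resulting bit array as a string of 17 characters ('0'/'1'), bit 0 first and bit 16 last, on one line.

Start: bits=00000000000000000
After insert 'hen': sets bits 2 9 16 -> bits=00100000010000001
After insert 'bat': sets bits 0 13 15 -> bits=10100000010001011
After insert 'fox': sets bits 3 5 9 -> bits=10110100010001011
After insert 'yak': sets bits 1 4 7 -> bits=11111101010001011
After insert 'owl': sets bits 4 5 10 -> bits=11111101011001011
After insert 'bee': sets bits 3 11 16 -> bits=11111101011101011

Answer: 11111101011101011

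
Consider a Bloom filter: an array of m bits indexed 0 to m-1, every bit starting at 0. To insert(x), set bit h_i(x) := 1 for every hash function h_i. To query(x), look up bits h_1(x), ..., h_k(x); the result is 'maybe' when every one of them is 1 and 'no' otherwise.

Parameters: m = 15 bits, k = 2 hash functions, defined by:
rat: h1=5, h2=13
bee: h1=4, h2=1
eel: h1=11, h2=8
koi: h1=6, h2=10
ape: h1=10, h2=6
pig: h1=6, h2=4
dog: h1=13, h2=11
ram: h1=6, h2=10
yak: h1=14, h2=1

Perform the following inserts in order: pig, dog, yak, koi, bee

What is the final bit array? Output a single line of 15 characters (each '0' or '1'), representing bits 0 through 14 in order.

Answer: 010010100011011

Derivation:
Start: bits=000000000000000
After insert 'pig': sets bits 4 6 -> bits=000010100000000
After insert 'dog': sets bits 11 13 -> bits=000010100001010
After insert 'yak': sets bits 1 14 -> bits=010010100001011
After insert 'koi': sets bits 6 10 -> bits=010010100011011
After insert 'bee': sets bits 1 4 -> bits=010010100011011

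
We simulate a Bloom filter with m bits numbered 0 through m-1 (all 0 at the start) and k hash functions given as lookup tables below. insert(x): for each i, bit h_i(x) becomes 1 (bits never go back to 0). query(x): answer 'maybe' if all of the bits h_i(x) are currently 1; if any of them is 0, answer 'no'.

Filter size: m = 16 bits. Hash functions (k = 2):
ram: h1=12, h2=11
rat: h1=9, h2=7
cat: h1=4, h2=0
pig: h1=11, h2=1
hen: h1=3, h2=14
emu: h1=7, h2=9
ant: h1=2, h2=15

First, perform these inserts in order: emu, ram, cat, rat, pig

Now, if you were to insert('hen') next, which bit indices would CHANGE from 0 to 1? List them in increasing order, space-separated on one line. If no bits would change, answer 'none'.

Answer: 3 14

Derivation:
Start: bits=0000000000000000
After insert 'emu': sets bits 7 9 -> bits=0000000101000000
After insert 'ram': sets bits 11 12 -> bits=0000000101011000
After insert 'cat': sets bits 0 4 -> bits=1000100101011000
After insert 'rat': sets bits 7 9 -> bits=1000100101011000
After insert 'pig': sets bits 1 11 -> bits=1100100101011000
insert 'hen' would touch bits 3 14; currently bit3=0, bit14=0
Bits that are 0 among those (would change 0->1): 3 14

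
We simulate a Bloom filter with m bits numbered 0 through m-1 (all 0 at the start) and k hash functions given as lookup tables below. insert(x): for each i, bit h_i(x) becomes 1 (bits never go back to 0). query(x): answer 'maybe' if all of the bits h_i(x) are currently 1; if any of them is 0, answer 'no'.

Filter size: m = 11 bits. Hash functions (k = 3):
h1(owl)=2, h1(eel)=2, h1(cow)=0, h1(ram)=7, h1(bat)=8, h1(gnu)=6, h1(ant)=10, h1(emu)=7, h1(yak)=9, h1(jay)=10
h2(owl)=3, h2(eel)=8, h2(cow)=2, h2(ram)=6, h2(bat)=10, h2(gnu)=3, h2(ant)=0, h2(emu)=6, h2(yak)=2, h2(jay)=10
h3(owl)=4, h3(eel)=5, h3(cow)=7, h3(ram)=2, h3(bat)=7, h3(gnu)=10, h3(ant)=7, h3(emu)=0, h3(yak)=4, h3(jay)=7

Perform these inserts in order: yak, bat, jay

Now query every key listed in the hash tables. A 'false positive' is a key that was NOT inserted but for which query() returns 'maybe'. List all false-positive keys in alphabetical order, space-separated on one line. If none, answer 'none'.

Answer: none

Derivation:
Start: bits=00000000000
After insert 'yak': sets bits 2 4 9 -> bits=00101000010
After insert 'bat': sets bits 7 8 10 -> bits=00101001111
After insert 'jay': sets bits 7 10 -> bits=00101001111
Not inserted: ant cow eel emu gnu owl ram — query each against bits=00101001111:
query ant: checks bit0=0, bit7=1, bit10=1 (has a 0) -> no => not a false positive
query cow: checks bit0=0, bit2=1, bit7=1 (has a 0) -> no => not a false positive
query eel: checks bit2=1, bit5=0, bit8=1 (has a 0) -> no => not a false positive
query emu: checks bit0=0, bit6=0, bit7=1 (has a 0) -> no => not a false positive
query gnu: checks bit3=0, bit6=0, bit10=1 (has a 0) -> no => not a false positive
query owl: checks bit2=1, bit3=0, bit4=1 (has a 0) -> no => not a false positive
query ram: checks bit2=1, bit6=0, bit7=1 (has a 0) -> no => not a false positive
False positives (alphabetical): none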